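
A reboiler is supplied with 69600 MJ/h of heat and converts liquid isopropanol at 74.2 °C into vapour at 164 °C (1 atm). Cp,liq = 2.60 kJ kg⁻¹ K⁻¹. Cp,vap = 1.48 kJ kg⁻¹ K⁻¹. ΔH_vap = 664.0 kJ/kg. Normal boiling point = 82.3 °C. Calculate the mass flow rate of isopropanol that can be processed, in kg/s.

Δh = 2.60×(82.3−74.2) + 664.0 + 1.48×(164−82.3) = 805.98 kJ/kg
Q = 69600 MJ/h = 19333 kJ/s = 19333 kJ/s
ṁ = Q/Δh = 19333 / 805.98 = 23.987 kg/s

ṁ = 24.0 kg/s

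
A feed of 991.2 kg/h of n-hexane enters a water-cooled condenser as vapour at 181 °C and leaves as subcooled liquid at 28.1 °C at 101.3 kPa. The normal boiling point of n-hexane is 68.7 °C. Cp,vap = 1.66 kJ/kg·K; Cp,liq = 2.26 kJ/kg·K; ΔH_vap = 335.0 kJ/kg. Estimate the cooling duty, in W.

Q_c = 169000 W

vapour 181→68.7 °C: -186.42 kJ/kg
condensation at 68.7 °C: -335 kJ/kg
liquid 68.7→28.1 °C: -91.756 kJ/kg
Δh = -186.42 + -335 + -91.756 = -613.17 kJ/kg
Q = ṁ·Δh = 991.2 kg/h × -613.17 kJ/kg = -607780 kJ/h
|Q| = 168.83 kW = 168830 W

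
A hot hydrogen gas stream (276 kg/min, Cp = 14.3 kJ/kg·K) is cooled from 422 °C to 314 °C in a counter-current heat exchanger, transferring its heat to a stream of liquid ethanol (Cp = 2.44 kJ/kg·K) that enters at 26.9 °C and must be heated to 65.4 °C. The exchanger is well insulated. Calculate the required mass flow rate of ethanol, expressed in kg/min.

Heat released by hot stream: Q = 276 × 14.3 × (422 − 314) = 426250 kJ/min
Energy balance on cold side (adiabatic exchanger): Q = ṁ_c·Cp_c·(T_c,out − T_c,in)
ṁ_c = 426250 / [2.44 × (65.4 − 26.9)] = 4537.5 kg/min

ṁ_c = 4540 kg/min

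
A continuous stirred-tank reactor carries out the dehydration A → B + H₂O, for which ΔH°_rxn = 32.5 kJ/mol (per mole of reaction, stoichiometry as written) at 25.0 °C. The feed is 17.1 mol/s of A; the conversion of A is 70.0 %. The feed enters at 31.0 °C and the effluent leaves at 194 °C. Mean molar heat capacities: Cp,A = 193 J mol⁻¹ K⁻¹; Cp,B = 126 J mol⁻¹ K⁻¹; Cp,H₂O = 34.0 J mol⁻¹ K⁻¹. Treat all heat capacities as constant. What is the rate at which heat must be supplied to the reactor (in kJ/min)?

Extent of reaction ξ = 0.700 × 17.1 = 11.97 mol/s
Reaction term: ξ·ΔH°_rxn = 11.97 × 32.5 = 389.03 kJ/s
Sensible, feed 31.0→25 °C: -19.802 kJ/s
Outlet flows (mol/s): A 5.13, B 11.97, H₂O 11.97
Sensible, products 25→194 °C: 490.99 kJ/s
Q = ΔH = 860.22 kJ/s = 860.22 kW
Heat supplied = 51613 kJ/min

Q_in = 51600 kJ/min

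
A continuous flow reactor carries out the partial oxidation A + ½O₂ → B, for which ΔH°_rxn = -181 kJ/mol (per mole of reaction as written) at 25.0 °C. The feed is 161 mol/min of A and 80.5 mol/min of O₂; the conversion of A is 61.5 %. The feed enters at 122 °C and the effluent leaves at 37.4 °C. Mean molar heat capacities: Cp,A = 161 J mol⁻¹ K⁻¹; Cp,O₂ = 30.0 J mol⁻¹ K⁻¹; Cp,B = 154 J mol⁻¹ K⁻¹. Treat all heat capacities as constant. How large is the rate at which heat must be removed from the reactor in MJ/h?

Extent of reaction ξ = 0.615 × 161 = 99.015 mol/min
Reaction term: ξ·ΔH°_rxn = 99.015 × -181 = -17922 kJ/min
Sensible, feed 122→25 °C: -2748.6 kJ/min
Outlet flows (mol/min): A 61.985, O₂ 30.992, B 99.015
Sensible, products 25→37.4 °C: 324.36 kJ/min
Q = ΔH = -20346 kJ/min = -339.1 kW
Heat removed = 1220.8 MJ/h

Q_out = 1220 MJ/h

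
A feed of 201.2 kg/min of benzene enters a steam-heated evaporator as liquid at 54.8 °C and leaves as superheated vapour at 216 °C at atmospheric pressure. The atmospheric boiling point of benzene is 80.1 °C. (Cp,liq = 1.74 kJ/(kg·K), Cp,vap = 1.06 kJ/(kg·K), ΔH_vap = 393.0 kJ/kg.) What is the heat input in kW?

Q = 1950 kW

liquid 54.8→80.1 °C: 44.022 kJ/kg
vaporisation at 80.1 °C: 393 kJ/kg
vapour 80.1→216 °C: 144.05 kJ/kg
Δh = 44.022 + 393 + 144.05 = 581.08 kJ/kg
Q = ṁ·Δh = 201.2 kg/min × 581.08 kJ/kg = 116910 kJ/min
|Q| = 1948.5 kW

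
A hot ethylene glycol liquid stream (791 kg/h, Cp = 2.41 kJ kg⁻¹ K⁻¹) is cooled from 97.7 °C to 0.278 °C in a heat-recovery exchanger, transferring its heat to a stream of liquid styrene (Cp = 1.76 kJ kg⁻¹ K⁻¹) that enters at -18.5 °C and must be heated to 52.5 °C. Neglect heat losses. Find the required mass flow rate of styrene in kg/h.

ṁ_c = 1490 kg/h

Heat released by hot stream: Q = 791 × 2.41 × (97.7 − 0.278) = 185720 kJ/h
Energy balance on cold side (adiabatic exchanger): Q = ṁ_c·Cp_c·(T_c,out − T_c,in)
ṁ_c = 185720 / [1.76 × (52.5 − -18.5)] = 1486.2 kg/h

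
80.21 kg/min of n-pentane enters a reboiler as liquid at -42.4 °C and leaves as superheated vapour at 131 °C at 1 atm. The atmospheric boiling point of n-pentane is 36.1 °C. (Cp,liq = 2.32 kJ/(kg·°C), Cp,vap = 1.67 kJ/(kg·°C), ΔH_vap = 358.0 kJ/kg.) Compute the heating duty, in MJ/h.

liquid -42.4→36.1 °C: 182.12 kJ/kg
vaporisation at 36.1 °C: 358 kJ/kg
vapour 36.1→131 °C: 158.48 kJ/kg
Δh = 182.12 + 358 + 158.48 = 698.6 kJ/kg
Q = ṁ·Δh = 80.21 kg/min × 698.6 kJ/kg = 56035 kJ/min
|Q| = 933.92 kW = 3362.1 MJ/h

Q = 3360 MJ/h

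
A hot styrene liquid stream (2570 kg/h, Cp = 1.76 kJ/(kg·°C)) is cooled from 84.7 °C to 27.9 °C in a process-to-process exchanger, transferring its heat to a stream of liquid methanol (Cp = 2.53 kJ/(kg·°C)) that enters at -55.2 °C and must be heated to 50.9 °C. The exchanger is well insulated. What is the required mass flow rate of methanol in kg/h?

Heat released by hot stream: Q = 2570 × 1.76 × (84.7 − 27.9) = 256920 kJ/h
Energy balance on cold side (adiabatic exchanger): Q = ṁ_c·Cp_c·(T_c,out − T_c,in)
ṁ_c = 256920 / [2.53 × (50.9 − -55.2)] = 957.1 kg/h

ṁ_c = 957 kg/h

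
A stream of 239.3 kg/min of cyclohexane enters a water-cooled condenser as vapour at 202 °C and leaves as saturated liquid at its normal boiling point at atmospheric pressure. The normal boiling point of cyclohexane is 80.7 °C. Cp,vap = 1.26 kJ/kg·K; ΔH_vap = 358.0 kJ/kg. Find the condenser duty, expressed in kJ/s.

Q_c = 2040 kJ/s

vapour 202→80.7 °C: -152.84 kJ/kg
condensation at 80.7 °C: -358 kJ/kg
Δh = -152.84 + -358 = -510.84 kJ/kg
Q = ṁ·Δh = 239.3 kg/min × -510.84 kJ/kg = -122240 kJ/min
|Q| = 2037.4 kW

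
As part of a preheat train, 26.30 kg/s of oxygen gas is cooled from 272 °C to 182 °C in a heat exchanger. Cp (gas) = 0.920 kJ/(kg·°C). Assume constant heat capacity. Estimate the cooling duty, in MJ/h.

Q = ṁ·Cp·ΔT = 26.30 × 0.920 × (182 − 272) = -2177.6 kJ/s
Cooling duty = 7839.5 MJ/h

Q_c = 7840 MJ/h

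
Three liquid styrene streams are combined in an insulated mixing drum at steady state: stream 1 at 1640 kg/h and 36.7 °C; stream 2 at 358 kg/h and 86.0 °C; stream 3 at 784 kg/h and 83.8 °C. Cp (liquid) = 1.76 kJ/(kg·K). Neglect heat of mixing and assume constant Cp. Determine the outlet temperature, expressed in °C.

T_out = 56.3 °C

Adiabatic, steady state ⇒ Σ ṁᵢCp,ᵢ(T_out − Tᵢ) = 0
Σ ṁᵢCp,ᵢTᵢ = 1640×1.76×36.7 + 358×1.76×86.0 + 784×1.76×83.8 = 275750
Σ ṁᵢCp,ᵢ = 1640×1.76 + 358×1.76 + 784×1.76 = 4896.3
T_out = 275750 / 4896.3 = 56.317 °C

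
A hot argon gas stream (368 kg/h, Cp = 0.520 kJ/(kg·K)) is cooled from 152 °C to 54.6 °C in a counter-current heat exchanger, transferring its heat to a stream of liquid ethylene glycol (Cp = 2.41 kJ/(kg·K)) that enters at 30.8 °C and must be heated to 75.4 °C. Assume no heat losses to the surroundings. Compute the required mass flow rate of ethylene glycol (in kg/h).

ṁ_c = 173 kg/h

Heat released by hot stream: Q = 368 × 0.520 × (152 − 54.6) = 18638 kJ/h
Energy balance on cold side (adiabatic exchanger): Q = ṁ_c·Cp_c·(T_c,out − T_c,in)
ṁ_c = 18638 / [2.41 × (75.4 − 30.8)] = 173.4 kg/h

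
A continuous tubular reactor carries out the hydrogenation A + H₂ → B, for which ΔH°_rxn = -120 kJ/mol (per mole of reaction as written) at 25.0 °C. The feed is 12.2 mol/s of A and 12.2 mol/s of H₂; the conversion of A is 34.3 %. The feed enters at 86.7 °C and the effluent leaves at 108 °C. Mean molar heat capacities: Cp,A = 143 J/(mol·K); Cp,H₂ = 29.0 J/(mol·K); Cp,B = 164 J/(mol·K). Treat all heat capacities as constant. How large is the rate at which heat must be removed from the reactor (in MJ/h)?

Q_out = 1660 MJ/h

Extent of reaction ξ = 0.343 × 12.2 = 4.1846 mol/s
Reaction term: ξ·ΔH°_rxn = 4.1846 × -120 = -502.15 kJ/s
Sensible, feed 86.7→25 °C: -129.47 kJ/s
Outlet flows (mol/s): A 8.0154, H₂ 8.0154, B 4.1846
Sensible, products 25→108 °C: 171.39 kJ/s
Q = ΔH = -460.23 kJ/s = -460.23 kW
Heat removed = 1656.8 MJ/h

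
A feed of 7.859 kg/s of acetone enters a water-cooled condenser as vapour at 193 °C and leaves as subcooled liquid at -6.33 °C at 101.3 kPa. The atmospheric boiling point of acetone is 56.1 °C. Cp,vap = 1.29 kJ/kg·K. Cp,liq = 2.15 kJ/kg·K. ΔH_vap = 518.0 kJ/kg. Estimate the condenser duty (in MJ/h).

vapour 193→56.1 °C: -176.6 kJ/kg
condensation at 56.1 °C: -518 kJ/kg
liquid 56.1→-6.33 °C: -134.22 kJ/kg
Δh = -176.6 + -518 + -134.22 = -828.83 kJ/kg
Q = ṁ·Δh = 7.859 kg/s × -828.83 kJ/kg = -6513.7 kJ/s
|Q| = 6513.7 kW = 23449 MJ/h

Q_c = 23400 MJ/h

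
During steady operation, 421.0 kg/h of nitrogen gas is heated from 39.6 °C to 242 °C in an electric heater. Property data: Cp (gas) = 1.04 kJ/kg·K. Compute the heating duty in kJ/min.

Q = 1480 kJ/min

Q = ṁ·Cp·ΔT = 421.0 × 1.04 × (242 − 39.6) = 88619 kJ/h
Converting: 88619 / 3600 s = 24.616 kW
Heating duty = 1477 kJ/min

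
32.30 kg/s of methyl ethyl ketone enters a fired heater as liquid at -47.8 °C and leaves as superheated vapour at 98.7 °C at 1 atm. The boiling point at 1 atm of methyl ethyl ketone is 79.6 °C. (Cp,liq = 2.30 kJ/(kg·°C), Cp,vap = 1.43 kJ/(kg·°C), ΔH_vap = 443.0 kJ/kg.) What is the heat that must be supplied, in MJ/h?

liquid -47.8→79.6 °C: 293.02 kJ/kg
vaporisation at 79.6 °C: 443 kJ/kg
vapour 79.6→98.7 °C: 27.313 kJ/kg
Δh = 293.02 + 443 + 27.313 = 763.33 kJ/kg
Q = ṁ·Δh = 32.30 kg/s × 763.33 kJ/kg = 24656 kJ/s
|Q| = 24656 kW = 88760 MJ/h

Q = 88800 MJ/h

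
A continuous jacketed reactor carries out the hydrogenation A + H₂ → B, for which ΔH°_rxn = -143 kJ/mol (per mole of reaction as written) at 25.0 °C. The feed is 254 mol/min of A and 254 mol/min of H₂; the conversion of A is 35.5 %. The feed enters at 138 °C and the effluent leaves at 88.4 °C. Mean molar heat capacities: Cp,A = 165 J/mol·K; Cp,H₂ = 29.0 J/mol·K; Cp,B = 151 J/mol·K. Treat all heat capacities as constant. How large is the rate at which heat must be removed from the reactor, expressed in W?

Q_out = 260000 W

Extent of reaction ξ = 0.355 × 254 = 90.17 mol/min
Reaction term: ξ·ΔH°_rxn = 90.17 × -143 = -12894 kJ/min
Sensible, feed 138→25 °C: -5568.2 kJ/min
Outlet flows (mol/min): A 163.83, H₂ 163.83, B 90.17
Sensible, products 25→88.4 °C: 2878.3 kJ/min
Q = ΔH = -15584 kJ/min = -259.74 kW
Heat removed = 259740 W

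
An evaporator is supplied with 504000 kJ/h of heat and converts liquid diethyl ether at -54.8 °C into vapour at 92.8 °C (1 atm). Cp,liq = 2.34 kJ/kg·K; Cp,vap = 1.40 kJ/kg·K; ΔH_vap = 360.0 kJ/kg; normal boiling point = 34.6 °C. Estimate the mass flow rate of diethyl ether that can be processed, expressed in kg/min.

Δh = 2.34×(34.6−-54.8) + 360.0 + 1.40×(92.8−34.6) = 650.68 kJ/kg
Q = 504000 kJ/h = 140 kJ/s = 8400 kJ/min
ṁ = Q/Δh = 8400 / 650.68 = 12.91 kg/min

ṁ = 12.9 kg/min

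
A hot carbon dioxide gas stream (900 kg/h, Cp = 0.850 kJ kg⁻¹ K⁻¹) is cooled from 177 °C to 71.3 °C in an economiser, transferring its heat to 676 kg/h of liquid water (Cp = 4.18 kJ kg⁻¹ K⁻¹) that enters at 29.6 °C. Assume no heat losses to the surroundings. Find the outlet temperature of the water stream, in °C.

T_c,out = 58.2 °C

Heat released by hot stream: Q = 900 × 0.850 × (177 − 71.3) = 80860 kJ/h
Energy balance on cold side (adiabatic exchanger): Q = ṁ_c·Cp_c·(T_c,out − T_c,in)
T_c,out = 29.6 + 80860/(676 × 4.18) = 58.216 °C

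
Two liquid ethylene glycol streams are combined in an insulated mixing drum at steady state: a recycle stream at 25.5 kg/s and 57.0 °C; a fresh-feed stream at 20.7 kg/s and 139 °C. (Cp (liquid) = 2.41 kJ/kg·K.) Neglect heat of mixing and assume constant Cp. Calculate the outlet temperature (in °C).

Energy balance with Q = 0: Σ ṁᵢCp,ᵢ(T_out − Tᵢ) = 0
T_out = Σ ṁᵢCp,ᵢTᵢ / Σ ṁᵢCp,ᵢ
      = 10437 / 111.34 = 93.74 °C

T_out = 93.7 °C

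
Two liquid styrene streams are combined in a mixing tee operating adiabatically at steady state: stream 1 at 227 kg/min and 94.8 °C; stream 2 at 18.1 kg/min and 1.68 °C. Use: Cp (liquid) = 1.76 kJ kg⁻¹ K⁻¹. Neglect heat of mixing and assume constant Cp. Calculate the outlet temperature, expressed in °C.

No heat crosses the boundary, so H_out = H_in.
T_out = Σ ṁᵢCp,ᵢTᵢ / Σ ṁᵢCp,ᵢ
      = 37928 / 431.38 = 87.923 °C

T_out = 87.9 °C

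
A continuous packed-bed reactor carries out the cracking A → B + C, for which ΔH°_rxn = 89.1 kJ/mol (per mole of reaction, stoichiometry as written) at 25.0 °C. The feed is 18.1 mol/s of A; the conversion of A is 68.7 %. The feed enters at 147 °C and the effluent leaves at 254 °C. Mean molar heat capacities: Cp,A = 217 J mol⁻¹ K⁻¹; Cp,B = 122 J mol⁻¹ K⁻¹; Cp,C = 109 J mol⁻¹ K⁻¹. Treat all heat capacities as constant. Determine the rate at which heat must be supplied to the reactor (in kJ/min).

Extent of reaction ξ = 0.687 × 18.1 = 12.435 mol/s
Reaction term: ξ·ΔH°_rxn = 12.435 × 89.1 = 1107.9 kJ/s
Sensible, feed 147→25 °C: -479.18 kJ/s
Outlet flows (mol/s): A 5.6653, B 12.435, C 12.435
Sensible, products 25→254 °C: 939.31 kJ/s
Q = ΔH = 1568.1 kJ/s = 1568.1 kW
Heat supplied = 94084 kJ/min

Q_in = 94100 kJ/min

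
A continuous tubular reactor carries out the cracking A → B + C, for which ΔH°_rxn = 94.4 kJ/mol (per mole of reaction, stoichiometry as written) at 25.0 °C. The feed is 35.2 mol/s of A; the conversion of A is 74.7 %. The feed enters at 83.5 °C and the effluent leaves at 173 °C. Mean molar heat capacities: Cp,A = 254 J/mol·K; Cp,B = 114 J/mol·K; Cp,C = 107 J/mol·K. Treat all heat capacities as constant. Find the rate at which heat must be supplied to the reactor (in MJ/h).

Q_in = 11400 MJ/h

Extent of reaction ξ = 0.747 × 35.2 = 26.294 mol/s
Reaction term: ξ·ΔH°_rxn = 26.294 × 94.4 = 2482.2 kJ/s
Sensible, feed 83.5→25 °C: -523.04 kJ/s
Outlet flows (mol/s): A 8.9056, B 26.294, C 26.294
Sensible, products 25→173 °C: 1194.8 kJ/s
Q = ΔH = 3154 kJ/s = 3154 kW
Heat supplied = 11354 MJ/h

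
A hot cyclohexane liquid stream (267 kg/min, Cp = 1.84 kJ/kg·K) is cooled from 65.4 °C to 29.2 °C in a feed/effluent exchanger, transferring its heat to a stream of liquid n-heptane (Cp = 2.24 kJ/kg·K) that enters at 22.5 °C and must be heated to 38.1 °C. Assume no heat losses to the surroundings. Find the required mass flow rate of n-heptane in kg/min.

Heat released by hot stream: Q = 267 × 1.84 × (65.4 − 29.2) = 17784 kJ/min
Energy balance on cold side (adiabatic exchanger): Q = ṁ_c·Cp_c·(T_c,out − T_c,in)
ṁ_c = 17784 / [2.24 × (38.1 − 22.5)] = 508.94 kg/min

ṁ_c = 509 kg/min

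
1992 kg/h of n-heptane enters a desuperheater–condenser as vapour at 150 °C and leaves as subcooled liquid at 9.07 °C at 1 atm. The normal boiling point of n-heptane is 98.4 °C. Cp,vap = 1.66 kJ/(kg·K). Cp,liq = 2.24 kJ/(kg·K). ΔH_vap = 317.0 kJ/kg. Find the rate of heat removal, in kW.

vapour 150→98.4 °C: -85.656 kJ/kg
condensation at 98.4 °C: -317 kJ/kg
liquid 98.4→9.07 °C: -200.1 kJ/kg
Δh = -85.656 + -317 + -200.1 = -602.76 kJ/kg
Q = ṁ·Δh = 1992 kg/h × -602.76 kJ/kg = -1.2007e+06 kJ/h
|Q| = 333.52 kW

Q_c = 334 kW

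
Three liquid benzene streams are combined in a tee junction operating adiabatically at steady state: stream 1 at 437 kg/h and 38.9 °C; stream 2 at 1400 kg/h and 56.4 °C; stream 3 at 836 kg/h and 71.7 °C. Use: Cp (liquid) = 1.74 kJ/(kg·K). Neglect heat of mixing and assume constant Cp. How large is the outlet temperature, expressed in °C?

T_out = 58.3 °C

No heat crosses the boundary, so H_out = H_in.
Σ ṁᵢCp,ᵢTᵢ = 437×1.74×38.9 + 1400×1.74×56.4 + 836×1.74×71.7 = 271270
Σ ṁᵢCp,ᵢ = 437×1.74 + 1400×1.74 + 836×1.74 = 4651
T_out = 271270 / 4651 = 58.324 °C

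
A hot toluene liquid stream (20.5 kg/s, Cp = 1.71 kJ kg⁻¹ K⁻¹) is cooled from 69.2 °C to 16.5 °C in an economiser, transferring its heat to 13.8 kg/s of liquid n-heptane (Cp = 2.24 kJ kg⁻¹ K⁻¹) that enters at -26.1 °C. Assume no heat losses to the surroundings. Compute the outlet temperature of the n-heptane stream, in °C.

T_c,out = 33.7 °C

Heat released by hot stream: Q = 20.5 × 1.71 × (69.2 − 16.5) = 1847.4 kJ/s
Energy balance on cold side (adiabatic exchanger): Q = ṁ_c·Cp_c·(T_c,out − T_c,in)
T_c,out = -26.1 + 1847.4/(13.8 × 2.24) = 33.663 °C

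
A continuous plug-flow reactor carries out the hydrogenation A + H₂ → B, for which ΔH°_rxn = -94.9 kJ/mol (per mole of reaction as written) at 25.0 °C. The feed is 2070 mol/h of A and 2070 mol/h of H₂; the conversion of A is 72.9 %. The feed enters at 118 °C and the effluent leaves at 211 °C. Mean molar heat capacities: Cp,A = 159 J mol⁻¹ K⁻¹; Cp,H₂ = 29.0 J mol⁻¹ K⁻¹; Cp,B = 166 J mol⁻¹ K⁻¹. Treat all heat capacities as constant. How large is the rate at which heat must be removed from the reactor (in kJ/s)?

Extent of reaction ξ = 0.729 × 2070 = 1509 mol/h
Reaction term: ξ·ΔH°_rxn = 1509 × -94.9 = -143210 kJ/h
Sensible, feed 118→25 °C: -36192 kJ/h
Outlet flows (mol/h): A 560.97, H₂ 560.97, B 1509
Sensible, products 25→211 °C: 66209 kJ/h
Q = ΔH = -113190 kJ/h = -31.442 kW
Heat removed = 31.442 kJ/s

Q_out = 31.4 kJ/s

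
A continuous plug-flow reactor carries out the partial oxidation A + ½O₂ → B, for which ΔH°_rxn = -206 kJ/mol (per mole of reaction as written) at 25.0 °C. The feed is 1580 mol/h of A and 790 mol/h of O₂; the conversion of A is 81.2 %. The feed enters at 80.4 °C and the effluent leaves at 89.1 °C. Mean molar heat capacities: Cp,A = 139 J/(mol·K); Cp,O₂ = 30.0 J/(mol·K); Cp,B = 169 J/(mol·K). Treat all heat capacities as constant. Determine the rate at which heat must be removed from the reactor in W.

Q_out = 72500 W

Extent of reaction ξ = 0.812 × 1580 = 1283 mol/h
Reaction term: ξ·ΔH°_rxn = 1283 × -206 = -264290 kJ/h
Sensible, feed 80.4→25 °C: -13480 kJ/h
Outlet flows (mol/h): A 297.04, O₂ 148.52, B 1283
Sensible, products 25→89.1 °C: 16830 kJ/h
Q = ΔH = -260940 kJ/h = -72.483 kW
Heat removed = 72483 W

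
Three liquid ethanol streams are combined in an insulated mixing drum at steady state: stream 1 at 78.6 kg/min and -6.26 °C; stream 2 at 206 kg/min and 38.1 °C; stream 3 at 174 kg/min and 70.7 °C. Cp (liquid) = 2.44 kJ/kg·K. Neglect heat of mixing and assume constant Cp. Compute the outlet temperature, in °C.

T_out = 42.9 °C

Adiabatic, steady state ⇒ Σ ṁᵢCp,ᵢ(T_out − Tᵢ) = 0
Σ ṁᵢCp,ᵢTᵢ = 78.6×2.44×-6.26 + 206×2.44×38.1 + 174×2.44×70.7 = 47966
Σ ṁᵢCp,ᵢ = 78.6×2.44 + 206×2.44 + 174×2.44 = 1119
T_out = 47966 / 1119 = 42.866 °C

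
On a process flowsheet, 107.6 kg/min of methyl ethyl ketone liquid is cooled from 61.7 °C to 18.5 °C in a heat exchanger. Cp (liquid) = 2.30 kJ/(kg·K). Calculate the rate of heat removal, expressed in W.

Q_c = 178000 W

Q = ṁ·Cp·ΔT = 107.6 × 2.30 × (18.5 − 61.7) = -10691 kJ/min
Converting: 10691 / 60 s = 178.19 kW
Cooling duty = 178190 W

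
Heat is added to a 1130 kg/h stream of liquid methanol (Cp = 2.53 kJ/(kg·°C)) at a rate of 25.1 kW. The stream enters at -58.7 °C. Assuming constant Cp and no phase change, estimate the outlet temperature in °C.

T_out = -27.1 °C

Q = 25.1 kW = 90360 kJ/h
ΔT = Q/(ṁ·Cp) = 90360/(1130×2.53) = 31.607 K
T_out = -58.7 + 31.607 = -27.093 °C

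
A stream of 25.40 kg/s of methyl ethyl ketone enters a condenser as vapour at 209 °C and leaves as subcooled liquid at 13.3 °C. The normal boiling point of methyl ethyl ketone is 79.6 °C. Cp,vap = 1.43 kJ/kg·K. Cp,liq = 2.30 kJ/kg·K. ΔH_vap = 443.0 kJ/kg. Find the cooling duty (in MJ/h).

vapour 209→79.6 °C: -185.04 kJ/kg
condensation at 79.6 °C: -443 kJ/kg
liquid 79.6→13.3 °C: -152.49 kJ/kg
Δh = -185.04 + -443 + -152.49 = -780.53 kJ/kg
Q = ṁ·Δh = 25.40 kg/s × -780.53 kJ/kg = -19826 kJ/s
|Q| = 19826 kW = 71372 MJ/h

Q_c = 71400 MJ/h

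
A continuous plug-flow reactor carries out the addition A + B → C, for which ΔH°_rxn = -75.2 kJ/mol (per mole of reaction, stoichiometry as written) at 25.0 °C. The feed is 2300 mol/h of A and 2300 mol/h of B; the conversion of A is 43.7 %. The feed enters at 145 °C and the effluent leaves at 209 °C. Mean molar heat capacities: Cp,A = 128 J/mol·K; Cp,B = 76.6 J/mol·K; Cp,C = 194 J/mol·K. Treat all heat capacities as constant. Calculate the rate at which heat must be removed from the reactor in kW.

Extent of reaction ξ = 0.437 × 2300 = 1005.1 mol/h
Reaction term: ξ·ΔH°_rxn = 1005.1 × -75.2 = -75584 kJ/h
Sensible, feed 145→25 °C: -56470 kJ/h
Outlet flows (mol/h): A 1294.9, B 1294.9, C 1005.1
Sensible, products 25→209 °C: 84626 kJ/h
Q = ΔH = -47427 kJ/h = -13.174 kW
Heat removed = 13.174 kW

Q_out = 13.2 kW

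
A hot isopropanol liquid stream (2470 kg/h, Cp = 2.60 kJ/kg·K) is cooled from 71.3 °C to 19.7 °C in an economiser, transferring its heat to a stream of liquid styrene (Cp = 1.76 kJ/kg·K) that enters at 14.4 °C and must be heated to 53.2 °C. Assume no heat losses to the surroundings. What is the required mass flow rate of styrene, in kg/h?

Heat released by hot stream: Q = 2470 × 2.60 × (71.3 − 19.7) = 331380 kJ/h
Energy balance on cold side (adiabatic exchanger): Q = ṁ_c·Cp_c·(T_c,out − T_c,in)
ṁ_c = 331380 / [1.76 × (53.2 − 14.4)] = 4852.6 kg/h

ṁ_c = 4850 kg/h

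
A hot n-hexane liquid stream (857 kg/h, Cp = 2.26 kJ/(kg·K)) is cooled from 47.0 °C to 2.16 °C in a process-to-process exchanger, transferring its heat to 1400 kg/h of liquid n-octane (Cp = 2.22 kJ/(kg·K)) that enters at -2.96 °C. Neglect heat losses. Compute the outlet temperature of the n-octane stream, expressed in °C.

Heat released by hot stream: Q = 857 × 2.26 × (47.0 − 2.16) = 86847 kJ/h
Energy balance on cold side (adiabatic exchanger): Q = ṁ_c·Cp_c·(T_c,out − T_c,in)
T_c,out = -2.96 + 86847/(1400 × 2.22) = 24.983 °C

T_c,out = 25.0 °C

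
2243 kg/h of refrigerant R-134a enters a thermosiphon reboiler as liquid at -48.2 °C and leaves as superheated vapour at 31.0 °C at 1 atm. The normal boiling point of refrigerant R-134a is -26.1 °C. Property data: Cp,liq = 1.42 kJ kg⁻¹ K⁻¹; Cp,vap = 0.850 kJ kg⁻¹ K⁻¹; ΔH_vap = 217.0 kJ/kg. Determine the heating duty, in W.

liquid -48.2→-26.1 °C: 31.382 kJ/kg
vaporisation at -26.1 °C: 217 kJ/kg
vapour -26.1→31.0 °C: 48.535 kJ/kg
Δh = 31.382 + 217 + 48.535 = 296.92 kJ/kg
Q = ṁ·Δh = 2243 kg/h × 296.92 kJ/kg = 665980 kJ/h
|Q| = 185 kW = 185000 W

Q = 185000 W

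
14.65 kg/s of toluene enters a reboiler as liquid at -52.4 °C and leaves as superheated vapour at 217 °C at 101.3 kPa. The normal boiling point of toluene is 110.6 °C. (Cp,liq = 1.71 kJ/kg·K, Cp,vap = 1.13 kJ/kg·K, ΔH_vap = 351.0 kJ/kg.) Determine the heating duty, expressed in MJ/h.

Q = 39600 MJ/h

liquid -52.4→110.6 °C: 278.73 kJ/kg
vaporisation at 110.6 °C: 351 kJ/kg
vapour 110.6→217 °C: 120.23 kJ/kg
Δh = 278.73 + 351 + 120.23 = 749.96 kJ/kg
Q = ṁ·Δh = 14.65 kg/s × 749.96 kJ/kg = 10987 kJ/s
|Q| = 10987 kW = 39553 MJ/h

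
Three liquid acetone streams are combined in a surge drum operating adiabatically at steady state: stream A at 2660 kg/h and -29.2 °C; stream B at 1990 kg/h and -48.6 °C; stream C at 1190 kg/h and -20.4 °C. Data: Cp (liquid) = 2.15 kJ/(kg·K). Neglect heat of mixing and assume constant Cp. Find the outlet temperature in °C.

Adiabatic, steady state ⇒ Σ ṁᵢCp,ᵢ(T_out − Tᵢ) = 0
Σ ṁᵢCp,ᵢTᵢ = 2660×2.15×-29.2 + 1990×2.15×-48.6 + 1190×2.15×-20.4 = -427120
Σ ṁᵢCp,ᵢ = 2660×2.15 + 1990×2.15 + 1190×2.15 = 12556
T_out = -427120 / 12556 = -34.017 °C

T_out = -34.0 °C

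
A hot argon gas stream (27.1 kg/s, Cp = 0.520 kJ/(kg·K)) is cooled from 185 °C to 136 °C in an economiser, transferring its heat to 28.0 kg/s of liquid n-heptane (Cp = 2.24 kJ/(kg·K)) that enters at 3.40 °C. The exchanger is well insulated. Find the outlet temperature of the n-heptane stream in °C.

T_c,out = 14.4 °C

Heat released by hot stream: Q = 27.1 × 0.520 × (185 − 136) = 690.51 kJ/s
Energy balance on cold side (adiabatic exchanger): Q = ṁ_c·Cp_c·(T_c,out − T_c,in)
T_c,out = 3.40 + 690.51/(28.0 × 2.24) = 14.409 °C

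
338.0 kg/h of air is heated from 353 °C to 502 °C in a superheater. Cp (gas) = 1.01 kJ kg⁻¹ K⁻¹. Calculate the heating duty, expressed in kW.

Q = ṁ·Cp·ΔT = 338.0 × 1.01 × (502 − 353) = 50866 kJ/h
Converting: 50866 / 3600 s = 14.129 kW

Q = 14.1 kW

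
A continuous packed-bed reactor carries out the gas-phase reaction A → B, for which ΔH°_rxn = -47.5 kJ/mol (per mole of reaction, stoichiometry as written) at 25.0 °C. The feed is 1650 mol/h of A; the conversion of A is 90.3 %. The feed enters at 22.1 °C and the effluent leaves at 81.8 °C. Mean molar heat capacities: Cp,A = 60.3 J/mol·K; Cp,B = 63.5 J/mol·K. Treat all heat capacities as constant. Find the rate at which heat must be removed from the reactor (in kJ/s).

Extent of reaction ξ = 0.903 × 1650 = 1490 mol/h
Reaction term: ξ·ΔH°_rxn = 1490 × -47.5 = -70773 kJ/h
Sensible, feed 22.1→25 °C: 288.54 kJ/h
Outlet flows (mol/h): A 160.05, B 1490
Sensible, products 25→81.8 °C: 5922.1 kJ/h
Q = ΔH = -64562 kJ/h = -17.934 kW
Heat removed = 17.934 kJ/s

Q_out = 17.9 kJ/s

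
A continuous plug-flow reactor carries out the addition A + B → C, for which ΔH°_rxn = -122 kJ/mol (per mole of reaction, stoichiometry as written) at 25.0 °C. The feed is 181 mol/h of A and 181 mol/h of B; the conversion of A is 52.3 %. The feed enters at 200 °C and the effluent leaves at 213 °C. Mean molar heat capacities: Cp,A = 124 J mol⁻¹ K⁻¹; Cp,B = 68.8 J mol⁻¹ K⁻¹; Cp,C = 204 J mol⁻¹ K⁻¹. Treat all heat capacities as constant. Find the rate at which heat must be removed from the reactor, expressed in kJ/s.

Extent of reaction ξ = 0.523 × 181 = 94.663 mol/h
Reaction term: ξ·ΔH°_rxn = 94.663 × -122 = -11549 kJ/h
Sensible, feed 200→25 °C: -6106.9 kJ/h
Outlet flows (mol/h): A 86.337, B 86.337, C 94.663
Sensible, products 25→213 °C: 6759.9 kJ/h
Q = ΔH = -10896 kJ/h = -3.0266 kW
Heat removed = 3.0266 kJ/s

Q_out = 3.03 kJ/s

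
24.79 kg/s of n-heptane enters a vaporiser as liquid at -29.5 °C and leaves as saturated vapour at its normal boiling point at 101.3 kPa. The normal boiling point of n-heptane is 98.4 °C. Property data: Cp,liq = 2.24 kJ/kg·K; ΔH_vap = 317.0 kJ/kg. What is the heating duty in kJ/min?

liquid -29.5→98.4 °C: 286.5 kJ/kg
vaporisation at 98.4 °C: 317 kJ/kg
Δh = 286.5 + 317 = 603.5 kJ/kg
Q = ṁ·Δh = 24.79 kg/s × 603.5 kJ/kg = 14961 kJ/s
|Q| = 14961 kW = 897640 kJ/min

Q = 898000 kJ/min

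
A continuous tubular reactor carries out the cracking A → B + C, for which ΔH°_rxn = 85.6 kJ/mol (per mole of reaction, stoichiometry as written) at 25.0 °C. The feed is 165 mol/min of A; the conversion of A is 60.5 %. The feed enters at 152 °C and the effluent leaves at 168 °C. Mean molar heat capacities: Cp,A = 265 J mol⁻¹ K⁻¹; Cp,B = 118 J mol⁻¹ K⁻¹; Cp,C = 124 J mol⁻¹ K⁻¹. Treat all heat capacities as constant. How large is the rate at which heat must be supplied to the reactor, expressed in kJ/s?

Extent of reaction ξ = 0.605 × 165 = 99.825 mol/min
Reaction term: ξ·ΔH°_rxn = 99.825 × 85.6 = 8545 kJ/min
Sensible, feed 152→25 °C: -5553.1 kJ/min
Outlet flows (mol/min): A 65.175, B 99.825, C 99.825
Sensible, products 25→168 °C: 5924.4 kJ/min
Q = ΔH = 8916.3 kJ/min = 148.6 kW
Heat supplied = 148.6 kJ/s

Q_in = 149 kJ/s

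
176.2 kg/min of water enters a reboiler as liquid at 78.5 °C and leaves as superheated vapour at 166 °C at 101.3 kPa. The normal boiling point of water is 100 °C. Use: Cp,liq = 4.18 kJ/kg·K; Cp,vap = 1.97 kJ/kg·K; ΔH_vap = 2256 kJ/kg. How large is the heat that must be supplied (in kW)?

Q = 7270 kW

liquid 78.5→100 °C: 89.87 kJ/kg
vaporisation at 100 °C: 2256 kJ/kg
vapour 100→166 °C: 130.02 kJ/kg
Δh = 89.87 + 2256 + 130.02 = 2475.9 kJ/kg
Q = ṁ·Δh = 176.2 kg/min × 2475.9 kJ/kg = 436250 kJ/min
|Q| = 7270.9 kW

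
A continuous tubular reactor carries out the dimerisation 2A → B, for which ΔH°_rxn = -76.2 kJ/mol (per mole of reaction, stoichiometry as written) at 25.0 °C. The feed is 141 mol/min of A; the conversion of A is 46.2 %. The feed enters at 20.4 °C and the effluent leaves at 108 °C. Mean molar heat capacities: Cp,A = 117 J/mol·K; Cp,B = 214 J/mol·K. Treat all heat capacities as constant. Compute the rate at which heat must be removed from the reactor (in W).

Extent of reaction ξ = 0.462 × 141 / 2 = 32.571 mol/min
Reaction term: ξ·ΔH°_rxn = 32.571 × -76.2 = -2481.9 kJ/min
Sensible, feed 20.4→25 °C: 75.886 kJ/min
Outlet flows (mol/min): A 75.858, B 32.571
Sensible, products 25→108 °C: 1315.2 kJ/min
Q = ΔH = -1090.8 kJ/min = -18.181 kW
Heat removed = 18181 W

Q_out = 18200 W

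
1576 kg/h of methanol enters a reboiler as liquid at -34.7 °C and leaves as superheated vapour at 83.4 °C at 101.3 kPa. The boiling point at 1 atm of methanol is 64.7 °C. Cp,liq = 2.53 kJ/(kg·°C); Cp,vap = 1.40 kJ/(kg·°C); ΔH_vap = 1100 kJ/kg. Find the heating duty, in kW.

liquid -34.7→64.7 °C: 251.48 kJ/kg
vaporisation at 64.7 °C: 1100 kJ/kg
vapour 64.7→83.4 °C: 26.18 kJ/kg
Δh = 251.48 + 1100 + 26.18 = 1377.7 kJ/kg
Q = ṁ·Δh = 1576 kg/h × 1377.7 kJ/kg = 2.1712e+06 kJ/h
|Q| = 603.11 kW

Q = 603 kW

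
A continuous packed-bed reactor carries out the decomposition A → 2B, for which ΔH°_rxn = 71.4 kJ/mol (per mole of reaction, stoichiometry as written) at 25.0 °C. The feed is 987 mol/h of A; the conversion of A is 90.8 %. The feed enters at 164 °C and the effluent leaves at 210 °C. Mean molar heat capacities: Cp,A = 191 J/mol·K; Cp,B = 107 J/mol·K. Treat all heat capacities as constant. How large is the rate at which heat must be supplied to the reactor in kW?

Extent of reaction ξ = 0.908 × 987 = 896.2 mol/h
Reaction term: ξ·ΔH°_rxn = 896.2 × 71.4 = 63988 kJ/h
Sensible, feed 164→25 °C: -26204 kJ/h
Outlet flows (mol/h): A 90.804, B 1792.4
Sensible, products 25→210 °C: 38689 kJ/h
Q = ΔH = 76473 kJ/h = 21.243 kW
Heat supplied = 21.243 kW

Q_in = 21.2 kW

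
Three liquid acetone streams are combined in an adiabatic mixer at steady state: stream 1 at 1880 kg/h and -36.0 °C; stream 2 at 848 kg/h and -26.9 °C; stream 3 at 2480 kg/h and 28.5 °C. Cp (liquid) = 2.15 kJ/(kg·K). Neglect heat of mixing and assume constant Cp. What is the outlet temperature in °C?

T_out = -3.80 °C

Adiabatic, steady state ⇒ Σ ṁᵢCp,ᵢ(T_out − Tᵢ) = 0
T_out = Σ ṁᵢCp,ᵢTᵢ / Σ ṁᵢCp,ᵢ
      = -42594 / 11197 = -3.804 °C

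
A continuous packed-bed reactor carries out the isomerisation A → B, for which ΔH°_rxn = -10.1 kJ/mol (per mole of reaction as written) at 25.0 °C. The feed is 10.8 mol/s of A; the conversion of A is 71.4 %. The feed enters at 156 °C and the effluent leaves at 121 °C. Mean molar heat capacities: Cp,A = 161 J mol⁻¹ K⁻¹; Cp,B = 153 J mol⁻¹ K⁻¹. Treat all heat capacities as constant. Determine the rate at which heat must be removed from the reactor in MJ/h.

Q_out = 521 MJ/h

Extent of reaction ξ = 0.714 × 10.8 = 7.7112 mol/s
Reaction term: ξ·ΔH°_rxn = 7.7112 × -10.1 = -77.883 kJ/s
Sensible, feed 156→25 °C: -227.78 kJ/s
Outlet flows (mol/s): A 3.0888, B 7.7112
Sensible, products 25→121 °C: 161 kJ/s
Q = ΔH = -144.66 kJ/s = -144.66 kW
Heat removed = 520.79 MJ/h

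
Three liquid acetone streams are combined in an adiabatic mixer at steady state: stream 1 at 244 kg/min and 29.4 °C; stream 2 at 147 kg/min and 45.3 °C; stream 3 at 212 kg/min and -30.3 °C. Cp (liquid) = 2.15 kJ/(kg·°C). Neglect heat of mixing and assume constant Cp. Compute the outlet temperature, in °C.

Energy balance with Q = 0: Σ ṁᵢCp,ᵢ(T_out − Tᵢ) = 0
Σ ṁᵢCp,ᵢTᵢ = 244×2.15×29.4 + 147×2.15×45.3 + 212×2.15×-30.3 = 15930
Σ ṁᵢCp,ᵢ = 244×2.15 + 147×2.15 + 212×2.15 = 1296.5
T_out = 15930 / 1296.5 = 12.287 °C

T_out = 12.3 °C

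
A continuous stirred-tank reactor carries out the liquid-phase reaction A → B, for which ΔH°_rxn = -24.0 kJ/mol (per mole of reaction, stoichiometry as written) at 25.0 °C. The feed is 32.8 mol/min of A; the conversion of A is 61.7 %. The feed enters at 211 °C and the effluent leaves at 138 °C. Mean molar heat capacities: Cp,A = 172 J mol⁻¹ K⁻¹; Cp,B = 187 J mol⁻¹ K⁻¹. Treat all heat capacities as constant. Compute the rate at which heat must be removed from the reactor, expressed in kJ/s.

Q_out = 14.4 kJ/s

Extent of reaction ξ = 0.617 × 32.8 = 20.238 mol/min
Reaction term: ξ·ΔH°_rxn = 20.238 × -24.0 = -485.7 kJ/min
Sensible, feed 211→25 °C: -1049.3 kJ/min
Outlet flows (mol/min): A 12.562, B 20.238
Sensible, products 25→138 °C: 671.8 kJ/min
Q = ΔH = -863.24 kJ/min = -14.387 kW
Heat removed = 14.387 kJ/s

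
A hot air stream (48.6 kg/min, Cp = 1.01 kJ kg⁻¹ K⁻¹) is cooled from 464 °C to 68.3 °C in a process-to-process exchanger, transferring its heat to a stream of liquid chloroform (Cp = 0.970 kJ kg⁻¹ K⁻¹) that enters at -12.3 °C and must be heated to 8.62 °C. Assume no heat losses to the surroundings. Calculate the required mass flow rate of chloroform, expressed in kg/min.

ṁ_c = 957 kg/min

Heat released by hot stream: Q = 48.6 × 1.01 × (464 − 68.3) = 19423 kJ/min
Energy balance on cold side (adiabatic exchanger): Q = ṁ_c·Cp_c·(T_c,out − T_c,in)
ṁ_c = 19423 / [0.970 × (8.62 − -12.3)] = 957.17 kg/min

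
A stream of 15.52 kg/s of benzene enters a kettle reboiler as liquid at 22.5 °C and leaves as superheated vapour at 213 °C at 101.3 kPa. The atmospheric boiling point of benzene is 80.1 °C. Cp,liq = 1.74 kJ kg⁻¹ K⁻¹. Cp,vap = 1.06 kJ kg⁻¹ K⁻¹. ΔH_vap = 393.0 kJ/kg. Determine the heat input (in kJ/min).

liquid 22.5→80.1 °C: 100.22 kJ/kg
vaporisation at 80.1 °C: 393 kJ/kg
vapour 80.1→213 °C: 140.87 kJ/kg
Δh = 100.22 + 393 + 140.87 = 634.1 kJ/kg
Q = ṁ·Δh = 15.52 kg/s × 634.1 kJ/kg = 9841.2 kJ/s
|Q| = 9841.2 kW = 590470 kJ/min

Q = 590000 kJ/min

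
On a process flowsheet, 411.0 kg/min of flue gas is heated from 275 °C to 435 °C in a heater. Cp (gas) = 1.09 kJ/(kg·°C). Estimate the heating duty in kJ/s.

Q = 1190 kJ/s

Q = ṁ·Cp·ΔT = 411.0 × 1.09 × (435 − 275) = 71678 kJ/min
Converting: 71678 / 60 s = 1194.6 kW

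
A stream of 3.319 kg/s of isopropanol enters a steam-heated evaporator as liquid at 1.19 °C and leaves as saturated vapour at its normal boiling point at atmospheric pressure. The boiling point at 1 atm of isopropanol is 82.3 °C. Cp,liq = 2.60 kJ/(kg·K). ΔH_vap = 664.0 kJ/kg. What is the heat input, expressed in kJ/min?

liquid 1.19→82.3 °C: 210.89 kJ/kg
vaporisation at 82.3 °C: 664 kJ/kg
Δh = 210.89 + 664 = 874.89 kJ/kg
Q = ṁ·Δh = 3.319 kg/s × 874.89 kJ/kg = 2903.7 kJ/s
|Q| = 2903.7 kW = 174220 kJ/min

Q = 174000 kJ/min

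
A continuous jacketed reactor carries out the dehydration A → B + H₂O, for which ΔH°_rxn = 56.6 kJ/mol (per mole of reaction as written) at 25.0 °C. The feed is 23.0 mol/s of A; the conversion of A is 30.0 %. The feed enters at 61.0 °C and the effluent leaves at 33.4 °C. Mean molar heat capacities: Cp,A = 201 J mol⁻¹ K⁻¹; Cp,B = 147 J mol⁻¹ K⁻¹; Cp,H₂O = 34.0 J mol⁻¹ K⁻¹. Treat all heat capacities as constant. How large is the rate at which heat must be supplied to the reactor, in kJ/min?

Extent of reaction ξ = 0.300 × 23.0 = 6.9 mol/s
Reaction term: ξ·ΔH°_rxn = 6.9 × 56.6 = 390.54 kJ/s
Sensible, feed 61.0→25 °C: -166.43 kJ/s
Outlet flows (mol/s): A 16.1, B 6.9, H₂O 6.9
Sensible, products 25→33.4 °C: 37.674 kJ/s
Q = ΔH = 261.79 kJ/s = 261.79 kW
Heat supplied = 15707 kJ/min

Q_in = 15700 kJ/min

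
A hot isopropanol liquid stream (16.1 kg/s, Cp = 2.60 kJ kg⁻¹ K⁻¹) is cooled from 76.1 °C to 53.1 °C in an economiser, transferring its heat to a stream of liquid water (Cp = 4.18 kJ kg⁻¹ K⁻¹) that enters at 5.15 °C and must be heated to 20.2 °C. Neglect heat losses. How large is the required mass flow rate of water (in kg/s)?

Heat released by hot stream: Q = 16.1 × 2.60 × (76.1 − 53.1) = 962.78 kJ/s
Energy balance on cold side (adiabatic exchanger): Q = ṁ_c·Cp_c·(T_c,out − T_c,in)
ṁ_c = 962.78 / [4.18 × (20.2 − 5.15)] = 15.304 kg/s

ṁ_c = 15.3 kg/s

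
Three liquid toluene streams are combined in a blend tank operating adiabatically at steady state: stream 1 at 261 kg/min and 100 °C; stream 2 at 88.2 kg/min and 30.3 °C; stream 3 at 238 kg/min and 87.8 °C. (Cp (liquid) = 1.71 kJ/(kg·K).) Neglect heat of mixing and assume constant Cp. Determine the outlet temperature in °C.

T_out = 84.6 °C

No heat crosses the boundary, so H_out = H_in.
Σ ṁᵢCp,ᵢTᵢ = 261×1.71×100 + 88.2×1.71×30.3 + 238×1.71×87.8 = 84934
Σ ṁᵢCp,ᵢ = 261×1.71 + 88.2×1.71 + 238×1.71 = 1004.1
T_out = 84934 / 1004.1 = 84.586 °C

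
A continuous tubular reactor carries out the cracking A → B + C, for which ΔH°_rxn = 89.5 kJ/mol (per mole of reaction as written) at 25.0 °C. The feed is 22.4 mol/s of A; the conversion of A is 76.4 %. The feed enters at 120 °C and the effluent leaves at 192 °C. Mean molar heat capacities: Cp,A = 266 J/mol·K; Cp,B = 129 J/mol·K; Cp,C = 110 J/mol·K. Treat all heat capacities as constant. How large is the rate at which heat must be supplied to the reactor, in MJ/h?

Extent of reaction ξ = 0.764 × 22.4 = 17.114 mol/s
Reaction term: ξ·ΔH°_rxn = 17.114 × 89.5 = 1531.7 kJ/s
Sensible, feed 120→25 °C: -566.05 kJ/s
Outlet flows (mol/s): A 5.2864, B 17.114, C 17.114
Sensible, products 25→192 °C: 917.89 kJ/s
Q = ΔH = 1883.5 kJ/s = 1883.5 kW
Heat supplied = 6780.6 MJ/h

Q_in = 6780 MJ/h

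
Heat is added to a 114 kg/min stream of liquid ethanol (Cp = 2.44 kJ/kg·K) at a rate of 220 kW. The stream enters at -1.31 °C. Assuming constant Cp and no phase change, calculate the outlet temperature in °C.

T_out = 46.1 °C

Q = 220 kW = 13200 kJ/min
ΔT = Q/(ṁ·Cp) = 13200/(114×2.44) = 47.455 K
T_out = -1.31 + 47.455 = 46.145 °C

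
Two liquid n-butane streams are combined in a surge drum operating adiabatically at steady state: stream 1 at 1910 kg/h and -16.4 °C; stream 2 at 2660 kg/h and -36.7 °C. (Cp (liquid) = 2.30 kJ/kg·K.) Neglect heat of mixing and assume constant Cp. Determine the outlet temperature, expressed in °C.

Adiabatic, steady state ⇒ Σ ṁᵢCp,ᵢ(T_out − Tᵢ) = 0
T_out = Σ ṁᵢCp,ᵢTᵢ / Σ ṁᵢCp,ᵢ
      = -296580 / 10511 = -28.216 °C

T_out = -28.2 °C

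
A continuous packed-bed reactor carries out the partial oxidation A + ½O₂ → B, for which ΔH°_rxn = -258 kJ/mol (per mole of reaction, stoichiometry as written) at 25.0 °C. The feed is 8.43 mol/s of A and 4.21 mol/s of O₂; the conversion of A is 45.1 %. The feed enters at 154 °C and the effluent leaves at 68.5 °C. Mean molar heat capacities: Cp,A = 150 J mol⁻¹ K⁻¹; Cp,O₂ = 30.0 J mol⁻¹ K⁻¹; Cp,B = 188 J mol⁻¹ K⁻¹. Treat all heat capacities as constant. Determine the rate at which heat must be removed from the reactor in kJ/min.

Q_out = 65800 kJ/min

Extent of reaction ξ = 0.451 × 8.43 = 3.8019 mol/s
Reaction term: ξ·ΔH°_rxn = 3.8019 × -258 = -980.9 kJ/s
Sensible, feed 154→25 °C: -179.41 kJ/s
Outlet flows (mol/s): A 4.6281, O₂ 2.309, B 3.8019
Sensible, products 25→68.5 °C: 64.304 kJ/s
Q = ΔH = -1096 kJ/s = -1096 kW
Heat removed = 65760 kJ/min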